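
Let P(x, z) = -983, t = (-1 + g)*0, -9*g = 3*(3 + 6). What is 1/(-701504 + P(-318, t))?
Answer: -1/702487 ≈ -1.4235e-6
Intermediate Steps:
g = -3 (g = -(3 + 6)/3 = -9/3 = -⅑*27 = -3)
t = 0 (t = (-1 - 3)*0 = -4*0 = 0)
1/(-701504 + P(-318, t)) = 1/(-701504 - 983) = 1/(-702487) = -1/702487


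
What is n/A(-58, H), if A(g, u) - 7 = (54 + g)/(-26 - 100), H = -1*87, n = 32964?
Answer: 2076732/443 ≈ 4687.9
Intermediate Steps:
H = -87
A(g, u) = 46/7 - g/126 (A(g, u) = 7 + (54 + g)/(-26 - 100) = 7 + (54 + g)/(-126) = 7 + (54 + g)*(-1/126) = 7 + (-3/7 - g/126) = 46/7 - g/126)
n/A(-58, H) = 32964/(46/7 - 1/126*(-58)) = 32964/(46/7 + 29/63) = 32964/(443/63) = 32964*(63/443) = 2076732/443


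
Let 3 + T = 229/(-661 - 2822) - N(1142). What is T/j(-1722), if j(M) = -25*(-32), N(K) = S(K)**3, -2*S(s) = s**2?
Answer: 482869878916954978033/1393200 ≈ 3.4659e+14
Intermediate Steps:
S(s) = -s**2/2
N(K) = -K**6/8 (N(K) = (-K**2/2)**3 = -K**6/8)
j(M) = 800
T = 965739757833909956066/3483 (T = -3 + (229/(-661 - 2822) - (-1)*1142**6/8) = -3 + (229/(-3483) - (-1)*2218179173893562944/8) = -3 + (229*(-1/3483) - 1*(-277272396736695368)) = -3 + (-229/3483 + 277272396736695368) = -3 + 965739757833909966515/3483 = 965739757833909956066/3483 ≈ 2.7727e+17)
T/j(-1722) = (965739757833909956066/3483)/800 = (965739757833909956066/3483)*(1/800) = 482869878916954978033/1393200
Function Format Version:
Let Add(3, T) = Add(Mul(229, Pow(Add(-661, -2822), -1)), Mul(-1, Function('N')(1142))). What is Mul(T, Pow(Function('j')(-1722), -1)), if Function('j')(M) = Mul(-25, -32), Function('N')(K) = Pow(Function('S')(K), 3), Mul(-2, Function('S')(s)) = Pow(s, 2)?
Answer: Rational(482869878916954978033, 1393200) ≈ 3.4659e+14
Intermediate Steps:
Function('S')(s) = Mul(Rational(-1, 2), Pow(s, 2))
Function('N')(K) = Mul(Rational(-1, 8), Pow(K, 6)) (Function('N')(K) = Pow(Mul(Rational(-1, 2), Pow(K, 2)), 3) = Mul(Rational(-1, 8), Pow(K, 6)))
Function('j')(M) = 800
T = Rational(965739757833909956066, 3483) (T = Add(-3, Add(Mul(229, Pow(Add(-661, -2822), -1)), Mul(-1, Mul(Rational(-1, 8), Pow(1142, 6))))) = Add(-3, Add(Mul(229, Pow(-3483, -1)), Mul(-1, Mul(Rational(-1, 8), 2218179173893562944)))) = Add(-3, Add(Mul(229, Rational(-1, 3483)), Mul(-1, -277272396736695368))) = Add(-3, Add(Rational(-229, 3483), 277272396736695368)) = Add(-3, Rational(965739757833909966515, 3483)) = Rational(965739757833909956066, 3483) ≈ 2.7727e+17)
Mul(T, Pow(Function('j')(-1722), -1)) = Mul(Rational(965739757833909956066, 3483), Pow(800, -1)) = Mul(Rational(965739757833909956066, 3483), Rational(1, 800)) = Rational(482869878916954978033, 1393200)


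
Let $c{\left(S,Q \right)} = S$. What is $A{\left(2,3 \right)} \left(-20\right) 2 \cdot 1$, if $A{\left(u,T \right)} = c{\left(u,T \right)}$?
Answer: $-80$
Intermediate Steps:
$A{\left(u,T \right)} = u$
$A{\left(2,3 \right)} \left(-20\right) 2 \cdot 1 = 2 \left(-20\right) 2 \cdot 1 = \left(-40\right) 2 = -80$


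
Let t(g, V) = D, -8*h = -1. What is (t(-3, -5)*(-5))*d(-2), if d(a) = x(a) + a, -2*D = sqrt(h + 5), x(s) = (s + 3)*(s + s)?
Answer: -15*sqrt(82)/4 ≈ -33.958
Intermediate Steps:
h = 1/8 (h = -1/8*(-1) = 1/8 ≈ 0.12500)
x(s) = 2*s*(3 + s) (x(s) = (3 + s)*(2*s) = 2*s*(3 + s))
D = -sqrt(82)/8 (D = -sqrt(1/8 + 5)/2 = -sqrt(82)/8 ≈ -1.1319)
t(g, V) = -sqrt(82)/8
d(a) = a + 2*a*(3 + a) (d(a) = 2*a*(3 + a) + a = a + 2*a*(3 + a))
(t(-3, -5)*(-5))*d(-2) = (-sqrt(82)/8*(-5))*(-2*(7 + 2*(-2))) = (5*sqrt(82)/8)*(-2*(7 - 4)) = (5*sqrt(82)/8)*(-2*3) = (5*sqrt(82)/8)*(-6) = -15*sqrt(82)/4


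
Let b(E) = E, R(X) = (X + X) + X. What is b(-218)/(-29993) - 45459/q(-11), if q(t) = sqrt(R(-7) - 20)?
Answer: 218/29993 + 45459*I*sqrt(41)/41 ≈ 0.0072684 + 7099.5*I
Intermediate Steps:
R(X) = 3*X (R(X) = 2*X + X = 3*X)
q(t) = I*sqrt(41) (q(t) = sqrt(3*(-7) - 20) = sqrt(-21 - 20) = sqrt(-41) = I*sqrt(41))
b(-218)/(-29993) - 45459/q(-11) = -218/(-29993) - 45459*(-I*sqrt(41)/41) = -218*(-1/29993) - (-45459)*I*sqrt(41)/41 = 218/29993 + 45459*I*sqrt(41)/41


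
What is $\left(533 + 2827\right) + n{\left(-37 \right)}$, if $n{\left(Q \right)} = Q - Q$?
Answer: $3360$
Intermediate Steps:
$n{\left(Q \right)} = 0$
$\left(533 + 2827\right) + n{\left(-37 \right)} = \left(533 + 2827\right) + 0 = 3360 + 0 = 3360$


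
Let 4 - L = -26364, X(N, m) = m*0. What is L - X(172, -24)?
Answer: 26368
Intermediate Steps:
X(N, m) = 0
L = 26368 (L = 4 - 1*(-26364) = 4 + 26364 = 26368)
L - X(172, -24) = 26368 - 1*0 = 26368 + 0 = 26368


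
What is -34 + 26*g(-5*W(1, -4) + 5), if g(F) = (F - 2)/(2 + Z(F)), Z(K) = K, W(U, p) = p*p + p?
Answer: -320/53 ≈ -6.0377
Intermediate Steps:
W(U, p) = p + p**2 (W(U, p) = p**2 + p = p + p**2)
g(F) = (-2 + F)/(2 + F) (g(F) = (F - 2)/(2 + F) = (-2 + F)/(2 + F))
-34 + 26*g(-5*W(1, -4) + 5) = -34 + 26*((-2 + (-(-20)*(1 - 4) + 5))/(2 + (-(-20)*(1 - 4) + 5))) = -34 + 26*((-2 + (-(-20)*(-3) + 5))/(2 + (-(-20)*(-3) + 5))) = -34 + 26*((-2 + (-5*12 + 5))/(2 + (-5*12 + 5))) = -34 + 26*((-2 + (-60 + 5))/(2 + (-60 + 5))) = -34 + 26*((-2 - 55)/(2 - 55)) = -34 + 26*(-57/(-53)) = -34 + 26*(-1/53*(-57)) = -34 + 26*(57/53) = -34 + 1482/53 = -320/53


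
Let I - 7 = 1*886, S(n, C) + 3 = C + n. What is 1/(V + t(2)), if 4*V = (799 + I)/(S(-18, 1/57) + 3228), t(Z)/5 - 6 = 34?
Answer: 182800/36584111 ≈ 0.0049967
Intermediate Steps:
S(n, C) = -3 + C + n (S(n, C) = -3 + (C + n) = -3 + C + n)
I = 893 (I = 7 + 1*886 = 7 + 886 = 893)
t(Z) = 200 (t(Z) = 30 + 5*34 = 30 + 170 = 200)
V = 24111/182800 (V = ((799 + 893)/((-3 + 1/57 - 18) + 3228))/4 = (1692/((-3 + 1/57 - 18) + 3228))/4 = (1692/(-1196/57 + 3228))/4 = (1692/(182800/57))/4 = (1692*(57/182800))/4 = (1/4)*(24111/45700) = 24111/182800 ≈ 0.13190)
1/(V + t(2)) = 1/(24111/182800 + 200) = 1/(36584111/182800) = 182800/36584111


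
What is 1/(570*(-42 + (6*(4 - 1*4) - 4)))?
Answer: -1/26220 ≈ -3.8139e-5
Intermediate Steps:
1/(570*(-42 + (6*(4 - 1*4) - 4))) = 1/(570*(-42 + (6*(4 - 4) - 4))) = 1/(570*(-42 + (6*0 - 4))) = 1/(570*(-42 + (0 - 4))) = 1/(570*(-42 - 4)) = 1/(570*(-46)) = 1/(-26220) = -1/26220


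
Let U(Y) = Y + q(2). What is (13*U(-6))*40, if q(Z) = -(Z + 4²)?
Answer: -12480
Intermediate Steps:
q(Z) = -16 - Z (q(Z) = -(Z + 16) = -(16 + Z) = -16 - Z)
U(Y) = -18 + Y (U(Y) = Y + (-16 - 1*2) = Y + (-16 - 2) = Y - 18 = -18 + Y)
(13*U(-6))*40 = (13*(-18 - 6))*40 = (13*(-24))*40 = -312*40 = -12480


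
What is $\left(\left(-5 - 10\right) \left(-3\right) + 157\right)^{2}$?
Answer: $40804$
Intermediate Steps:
$\left(\left(-5 - 10\right) \left(-3\right) + 157\right)^{2} = \left(\left(-15\right) \left(-3\right) + 157\right)^{2} = \left(45 + 157\right)^{2} = 202^{2} = 40804$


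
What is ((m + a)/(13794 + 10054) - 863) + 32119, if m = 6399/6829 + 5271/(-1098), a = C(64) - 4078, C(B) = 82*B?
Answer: 1863048834308293/59606025072 ≈ 31256.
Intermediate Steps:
a = 1170 (a = 82*64 - 4078 = 5248 - 4078 = 1170)
m = -9656519/2499414 (m = 6399*(1/6829) + 5271*(-1/1098) = 6399/6829 - 1757/366 = -9656519/2499414 ≈ -3.8635)
((m + a)/(13794 + 10054) - 863) + 32119 = ((-9656519/2499414 + 1170)/(13794 + 10054) - 863) + 32119 = ((2914657861/2499414)/23848 - 863) + 32119 = ((2914657861/2499414)*(1/23848) - 863) + 32119 = (2914657861/59606025072 - 863) + 32119 = -51437084979275/59606025072 + 32119 = 1863048834308293/59606025072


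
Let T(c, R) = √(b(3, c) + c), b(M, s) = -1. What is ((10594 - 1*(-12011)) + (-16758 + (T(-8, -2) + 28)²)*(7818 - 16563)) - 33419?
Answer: 139760521 - 1469160*I ≈ 1.3976e+8 - 1.4692e+6*I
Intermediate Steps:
T(c, R) = √(-1 + c)
((10594 - 1*(-12011)) + (-16758 + (T(-8, -2) + 28)²)*(7818 - 16563)) - 33419 = ((10594 - 1*(-12011)) + (-16758 + (√(-1 - 8) + 28)²)*(7818 - 16563)) - 33419 = ((10594 + 12011) + (-16758 + (√(-9) + 28)²)*(-8745)) - 33419 = (22605 + (-16758 + (3*I + 28)²)*(-8745)) - 33419 = (22605 + (-16758 + (28 + 3*I)²)*(-8745)) - 33419 = (22605 + (146548710 - 8745*(28 + 3*I)²)) - 33419 = (146571315 - 8745*(28 + 3*I)²) - 33419 = 146537896 - 8745*(28 + 3*I)²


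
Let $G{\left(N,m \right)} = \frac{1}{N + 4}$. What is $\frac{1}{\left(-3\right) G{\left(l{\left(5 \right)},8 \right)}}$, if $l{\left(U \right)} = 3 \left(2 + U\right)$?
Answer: $- \frac{25}{3} \approx -8.3333$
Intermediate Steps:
$l{\left(U \right)} = 6 + 3 U$
$G{\left(N,m \right)} = \frac{1}{4 + N}$
$\frac{1}{\left(-3\right) G{\left(l{\left(5 \right)},8 \right)}} = \frac{1}{\left(-3\right) \frac{1}{4 + \left(6 + 3 \cdot 5\right)}} = \frac{1}{\left(-3\right) \frac{1}{4 + \left(6 + 15\right)}} = \frac{1}{\left(-3\right) \frac{1}{4 + 21}} = \frac{1}{\left(-3\right) \frac{1}{25}} = \frac{1}{- \frac{3}{25}} = - \frac{25}{3}$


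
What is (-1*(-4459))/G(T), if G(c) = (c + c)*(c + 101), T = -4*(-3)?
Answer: 4459/2712 ≈ 1.6442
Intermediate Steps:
T = 12
G(c) = 2*c*(101 + c) (G(c) = (2*c)*(101 + c) = 2*c*(101 + c))
(-1*(-4459))/G(T) = (-1*(-4459))/((2*12*(101 + 12))) = 4459/((2*12*113)) = 4459/2712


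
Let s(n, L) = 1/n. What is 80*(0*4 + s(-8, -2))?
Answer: -10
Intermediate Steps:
80*(0*4 + s(-8, -2)) = 80*(0*4 + 1/(-8)) = 80*(0 - 1/8) = 80*(-1/8) = -10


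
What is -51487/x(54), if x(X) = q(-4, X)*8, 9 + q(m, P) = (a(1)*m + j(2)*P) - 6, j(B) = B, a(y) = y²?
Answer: -51487/712 ≈ -72.313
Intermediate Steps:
q(m, P) = -15 + m + 2*P (q(m, P) = -9 + ((1²*m + 2*P) - 6) = -9 + ((1*m + 2*P) - 6) = -9 + ((m + 2*P) - 6) = -9 + (-6 + m + 2*P) = -15 + m + 2*P)
x(X) = -152 + 16*X (x(X) = (-15 - 4 + 2*X)*8 = (-19 + 2*X)*8 = -152 + 16*X)
-51487/x(54) = -51487/(-152 + 16*54) = -51487/(-152 + 864) = -51487/712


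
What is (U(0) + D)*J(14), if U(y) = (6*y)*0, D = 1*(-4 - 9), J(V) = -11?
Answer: 143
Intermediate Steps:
D = -13 (D = 1*(-13) = -13)
U(y) = 0
(U(0) + D)*J(14) = (0 - 13)*(-11) = -13*(-11) = 143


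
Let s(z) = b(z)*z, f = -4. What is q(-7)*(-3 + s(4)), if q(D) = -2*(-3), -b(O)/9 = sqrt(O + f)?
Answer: -18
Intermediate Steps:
b(O) = -9*sqrt(-4 + O) (b(O) = -9*sqrt(O - 4) = -9*sqrt(-4 + O))
q(D) = 6
s(z) = -9*z*sqrt(-4 + z) (s(z) = (-9*sqrt(-4 + z))*z = -9*z*sqrt(-4 + z))
q(-7)*(-3 + s(4)) = 6*(-3 - 9*4*sqrt(-4 + 4)) = 6*(-3 - 9*4*sqrt(0)) = 6*(-3 - 9*4*0) = 6*(-3 + 0) = 6*(-3) = -18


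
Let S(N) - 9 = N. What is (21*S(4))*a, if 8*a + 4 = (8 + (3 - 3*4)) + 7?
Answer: 273/4 ≈ 68.250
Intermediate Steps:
a = 1/4 (a = -1/2 + ((8 + (3 - 3*4)) + 7)/8 = -1/2 + ((8 + (3 - 12)) + 7)/8 = -1/2 + ((8 - 9) + 7)/8 = -1/2 + (-1 + 7)/8 = -1/2 + (1/8)*6 = -1/2 + 3/4 = 1/4 ≈ 0.25000)
S(N) = 9 + N
(21*S(4))*a = (21*(9 + 4))*(1/4) = (21*13)*(1/4) = 273*(1/4) = 273/4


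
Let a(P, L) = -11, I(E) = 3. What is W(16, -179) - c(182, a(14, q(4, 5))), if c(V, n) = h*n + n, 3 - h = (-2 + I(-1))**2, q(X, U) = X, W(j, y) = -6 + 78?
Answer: 105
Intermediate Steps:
W(j, y) = 72
h = 2 (h = 3 - (-2 + 3)**2 = 3 - 1*1**2 = 3 - 1*1 = 3 - 1 = 2)
c(V, n) = 3*n (c(V, n) = 2*n + n = 3*n)
W(16, -179) - c(182, a(14, q(4, 5))) = 72 - 3*(-11) = 72 - 1*(-33) = 72 + 33 = 105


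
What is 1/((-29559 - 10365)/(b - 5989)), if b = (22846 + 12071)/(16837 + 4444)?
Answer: 31854248/212405661 ≈ 0.14997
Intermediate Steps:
b = 34917/21281 ≈ 1.6408
1/((-29559 - 10365)/(b - 5989)) = 1/((-29559 - 10365)/(34917/21281 - 5989)) = 1/(-39924/(-127416992/21281)) = 1/(-39924*(-21281/127416992)) = 1/(212405661/31854248) = 31854248/212405661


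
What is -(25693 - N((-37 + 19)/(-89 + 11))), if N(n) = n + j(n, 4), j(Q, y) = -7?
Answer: -334097/13 ≈ -25700.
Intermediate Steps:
N(n) = -7 + n (N(n) = n - 7 = -7 + n)
-(25693 - N((-37 + 19)/(-89 + 11))) = -(25693 - (-7 + (-37 + 19)/(-89 + 11))) = -(25693 - (-7 - 18/(-78))) = -(25693 - (-7 - 18*(-1/78))) = -(25693 - (-7 + 3/13)) = -(25693 - 1*(-88/13)) = -(25693 + 88/13) = -1*334097/13 = -334097/13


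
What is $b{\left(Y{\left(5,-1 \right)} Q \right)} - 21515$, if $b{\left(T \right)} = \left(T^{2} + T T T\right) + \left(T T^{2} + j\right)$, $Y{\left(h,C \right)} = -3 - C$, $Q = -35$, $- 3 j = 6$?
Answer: $669383$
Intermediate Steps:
$j = -2$ ($j = \left(- \frac{1}{3}\right) 6 = -2$)
$b{\left(T \right)} = -2 + T^{2} + 2 T^{3}$ ($b{\left(T \right)} = \left(T^{2} + T T T\right) + \left(T T^{2} - 2\right) = \left(T^{2} + T^{2} T\right) + \left(T^{3} - 2\right) = \left(T^{2} + T^{3}\right) + \left(-2 + T^{3}\right) = -2 + T^{2} + 2 T^{3}$)
$b{\left(Y{\left(5,-1 \right)} Q \right)} - 21515 = \left(-2 + \left(\left(-3 - -1\right) \left(-35\right)\right)^{2} + 2 \left(\left(-3 - -1\right) \left(-35\right)\right)^{3}\right) - 21515 = \left(-2 + \left(\left(-3 + 1\right) \left(-35\right)\right)^{2} + 2 \left(\left(-3 + 1\right) \left(-35\right)\right)^{3}\right) - 21515 = \left(-2 + \left(\left(-2\right) \left(-35\right)\right)^{2} + 2 \left(\left(-2\right) \left(-35\right)\right)^{3}\right) - 21515 = \left(-2 + 70^{2} + 2 \cdot 70^{3}\right) - 21515 = \left(-2 + 4900 + 2 \cdot 343000\right) - 21515 = \left(-2 + 4900 + 686000\right) - 21515 = 690898 - 21515 = 669383$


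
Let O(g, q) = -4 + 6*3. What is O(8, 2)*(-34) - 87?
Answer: -563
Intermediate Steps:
O(g, q) = 14 (O(g, q) = -4 + 18 = 14)
O(8, 2)*(-34) - 87 = 14*(-34) - 87 = -476 - 87 = -563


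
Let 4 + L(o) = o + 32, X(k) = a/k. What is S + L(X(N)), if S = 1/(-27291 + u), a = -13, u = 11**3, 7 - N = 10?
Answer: 2518117/77880 ≈ 32.333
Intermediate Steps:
N = -3 (N = 7 - 1*10 = 7 - 10 = -3)
u = 1331
X(k) = -13/k
S = -1/25960 (S = 1/(-27291 + 1331) = 1/(-25960) = -1/25960 ≈ -3.8521e-5)
L(o) = 28 + o (L(o) = -4 + (o + 32) = -4 + (32 + o) = 28 + o)
S + L(X(N)) = -1/25960 + (28 - 13/(-3)) = -1/25960 + (28 - 13*(-1/3)) = -1/25960 + (28 + 13/3) = -1/25960 + 97/3 = 2518117/77880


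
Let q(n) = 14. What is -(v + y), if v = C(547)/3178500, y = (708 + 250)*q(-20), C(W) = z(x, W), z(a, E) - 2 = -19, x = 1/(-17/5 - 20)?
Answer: -42630041983/3178500 ≈ -13412.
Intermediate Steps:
x = -5/117 (x = 1/(-17*⅕ - 20) = 1/(-17/5 - 20) = 1/(-117/5) = -5/117 ≈ -0.042735)
z(a, E) = -17 (z(a, E) = 2 - 19 = -17)
C(W) = -17
y = 13412 (y = (708 + 250)*14 = 958*14 = 13412)
v = -17/3178500 ≈ -5.3484e-6
-(v + y) = -(-17/3178500 + 13412) = -1*42630041983/3178500 = -42630041983/3178500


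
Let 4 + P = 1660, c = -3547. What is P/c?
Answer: -1656/3547 ≈ -0.46687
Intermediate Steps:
P = 1656 (P = -4 + 1660 = 1656)
P/c = 1656/(-3547) = 1656*(-1/3547) = -1656/3547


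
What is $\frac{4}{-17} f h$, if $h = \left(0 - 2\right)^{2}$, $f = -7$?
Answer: $\frac{112}{17} \approx 6.5882$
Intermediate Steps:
$h = 4$ ($h = \left(-2\right)^{2} = 4$)
$\frac{4}{-17} f h = \frac{4}{-17} \left(-7\right) 4 = 4 \left(- \frac{1}{17}\right) \left(-7\right) 4 = \left(- \frac{4}{17}\right) \left(-7\right) 4 = \frac{28}{17} \cdot 4 = \frac{112}{17}$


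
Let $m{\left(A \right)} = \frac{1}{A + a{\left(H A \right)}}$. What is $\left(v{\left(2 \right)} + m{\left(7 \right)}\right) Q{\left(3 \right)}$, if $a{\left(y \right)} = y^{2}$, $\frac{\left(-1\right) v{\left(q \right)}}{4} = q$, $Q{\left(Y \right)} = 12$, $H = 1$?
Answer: $- \frac{1341}{14} \approx -95.786$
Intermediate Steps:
$v{\left(q \right)} = - 4 q$
$m{\left(A \right)} = \frac{1}{A + A^{2}}$ ($m{\left(A \right)} = \frac{1}{A + \left(1 A\right)^{2}} = \frac{1}{A + A^{2}}$)
$\left(v{\left(2 \right)} + m{\left(7 \right)}\right) Q{\left(3 \right)} = \left(\left(-4\right) 2 + \frac{1}{7 \left(1 + 7\right)}\right) 12 = \left(-8 + \frac{1}{7 \cdot 8}\right) 12 = \left(-8 + \frac{1}{7} \cdot \frac{1}{8}\right) 12 = \left(-8 + \frac{1}{56}\right) 12 = \left(- \frac{447}{56}\right) 12 = - \frac{1341}{14}$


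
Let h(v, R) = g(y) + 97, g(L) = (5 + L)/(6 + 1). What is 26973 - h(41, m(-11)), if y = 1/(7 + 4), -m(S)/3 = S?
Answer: 295628/11 ≈ 26875.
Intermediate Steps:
m(S) = -3*S
y = 1/11 ≈ 0.090909
g(L) = 5/7 + L/7 (g(L) = (5 + L)/7 = (5 + L)*(⅐) = 5/7 + L/7)
h(v, R) = 1075/11 (h(v, R) = (5/7 + (⅐)*(1/11)) + 97 = (5/7 + 1/77) + 97 = 8/11 + 97 = 1075/11)
26973 - h(41, m(-11)) = 26973 - 1*1075/11 = 26973 - 1075/11 = 295628/11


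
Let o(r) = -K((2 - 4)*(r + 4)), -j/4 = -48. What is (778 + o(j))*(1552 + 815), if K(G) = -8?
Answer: 1860462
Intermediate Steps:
j = 192 (j = -4*(-48) = 192)
o(r) = 8 (o(r) = -1*(-8) = 8)
(778 + o(j))*(1552 + 815) = (778 + 8)*(1552 + 815) = 786*2367 = 1860462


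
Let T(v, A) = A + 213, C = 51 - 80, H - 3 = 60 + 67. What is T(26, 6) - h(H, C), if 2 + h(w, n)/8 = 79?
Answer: -397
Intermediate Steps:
H = 130 (H = 3 + (60 + 67) = 3 + 127 = 130)
C = -29
h(w, n) = 616 (h(w, n) = -16 + 8*79 = -16 + 632 = 616)
T(v, A) = 213 + A
T(26, 6) - h(H, C) = (213 + 6) - 1*616 = 219 - 616 = -397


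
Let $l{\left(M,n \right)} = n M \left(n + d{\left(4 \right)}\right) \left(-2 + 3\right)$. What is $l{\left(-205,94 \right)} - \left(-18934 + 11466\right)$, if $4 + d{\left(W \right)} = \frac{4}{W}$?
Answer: $-1746102$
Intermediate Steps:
$d{\left(W \right)} = -4 + \frac{4}{W}$
$l{\left(M,n \right)} = M n \left(-3 + n\right)$ ($l{\left(M,n \right)} = n M \left(n - \left(4 - \frac{4}{4}\right)\right) \left(-2 + 3\right) = M n \left(n + \left(-4 + 4 \cdot \frac{1}{4}\right)\right) 1 = M n \left(n + \left(-4 + 1\right)\right) 1 = M n \left(n - 3\right) 1 = M n \left(-3 + n\right) 1 = M n \left(-3 + n\right)$)
$l{\left(-205,94 \right)} - \left(-18934 + 11466\right) = \left(-205\right) 94 \left(-3 + 94\right) - \left(-18934 + 11466\right) = \left(-205\right) 94 \cdot 91 - -7468 = -1753570 + 7468 = -1746102$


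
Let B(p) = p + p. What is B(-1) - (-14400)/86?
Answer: 7114/43 ≈ 165.44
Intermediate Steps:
B(p) = 2*p
B(-1) - (-14400)/86 = 2*(-1) - (-14400)/86 = -2 - (-14400)/86 = -2 - 100*(-72/43) = -2 + 7200/43 = 7114/43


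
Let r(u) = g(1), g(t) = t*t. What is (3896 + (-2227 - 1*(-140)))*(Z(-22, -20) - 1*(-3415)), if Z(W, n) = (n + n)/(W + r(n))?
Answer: 43268265/7 ≈ 6.1812e+6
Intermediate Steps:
g(t) = t²
r(u) = 1 (r(u) = 1² = 1)
Z(W, n) = 2*n/(1 + W) (Z(W, n) = (n + n)/(W + 1) = (2*n)/(1 + W) = 2*n/(1 + W))
(3896 + (-2227 - 1*(-140)))*(Z(-22, -20) - 1*(-3415)) = (3896 + (-2227 - 1*(-140)))*(2*(-20)/(1 - 22) - 1*(-3415)) = (3896 + (-2227 + 140))*(2*(-20)/(-21) + 3415) = (3896 - 2087)*(2*(-20)*(-1/21) + 3415) = 1809*(40/21 + 3415) = 1809*(71755/21) = 43268265/7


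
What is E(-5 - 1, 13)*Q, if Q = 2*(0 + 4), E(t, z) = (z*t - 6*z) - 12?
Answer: -1344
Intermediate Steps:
E(t, z) = -12 - 6*z + t*z (E(t, z) = (t*z - 6*z) - 12 = (-6*z + t*z) - 12 = -12 - 6*z + t*z)
Q = 8 (Q = 2*4 = 8)
E(-5 - 1, 13)*Q = (-12 - 6*13 + (-5 - 1)*13)*8 = (-12 - 78 - 6*13)*8 = (-12 - 78 - 78)*8 = -168*8 = -1344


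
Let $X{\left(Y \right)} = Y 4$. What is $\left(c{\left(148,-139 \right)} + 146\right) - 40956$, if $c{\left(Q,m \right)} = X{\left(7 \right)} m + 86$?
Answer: $-44616$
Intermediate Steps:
$X{\left(Y \right)} = 4 Y$
$c{\left(Q,m \right)} = 86 + 28 m$ ($c{\left(Q,m \right)} = 4 \cdot 7 m + 86 = 28 m + 86 = 86 + 28 m$)
$\left(c{\left(148,-139 \right)} + 146\right) - 40956 = \left(\left(86 + 28 \left(-139\right)\right) + 146\right) - 40956 = \left(\left(86 - 3892\right) + 146\right) - 40956 = \left(-3806 + 146\right) - 40956 = -3660 - 40956 = -44616$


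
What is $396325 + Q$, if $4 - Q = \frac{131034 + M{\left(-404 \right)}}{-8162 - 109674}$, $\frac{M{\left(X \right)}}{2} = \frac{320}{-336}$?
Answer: $\frac{490370528299}{1237278} \approx 3.9633 \cdot 10^{5}$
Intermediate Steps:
$M{\left(X \right)} = - \frac{40}{21}$ ($M{\left(X \right)} = 2 \frac{320}{-336} = 2 \cdot 320 \left(- \frac{1}{336}\right) = 2 \left(- \frac{20}{21}\right) = - \frac{40}{21}$)
$Q = \frac{6324949}{1237278}$ ($Q = 4 - \frac{131034 - \frac{40}{21}}{-8162 - 109674} = 4 - \frac{2751674}{21 \left(-117836\right)} = 4 - \frac{2751674}{21} \left(- \frac{1}{117836}\right) = 4 - - \frac{1375837}{1237278} = 4 + \frac{1375837}{1237278} = \frac{6324949}{1237278} \approx 5.112$)
$396325 + Q = 396325 + \frac{6324949}{1237278} = \frac{490370528299}{1237278}$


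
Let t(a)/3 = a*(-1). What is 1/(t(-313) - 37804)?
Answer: -1/36865 ≈ -2.7126e-5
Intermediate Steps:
t(a) = -3*a (t(a) = 3*(a*(-1)) = 3*(-a) = -3*a)
1/(t(-313) - 37804) = 1/(-3*(-313) - 37804) = 1/(939 - 37804) = 1/(-36865) = -1/36865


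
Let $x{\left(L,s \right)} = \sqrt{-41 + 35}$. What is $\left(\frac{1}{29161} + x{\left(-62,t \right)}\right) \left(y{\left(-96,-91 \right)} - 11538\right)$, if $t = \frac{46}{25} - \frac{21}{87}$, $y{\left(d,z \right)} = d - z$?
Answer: $- \frac{11543}{29161} - 11543 i \sqrt{6} \approx -0.39584 - 28274.0 i$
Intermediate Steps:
$t = \frac{1159}{725}$ ($t = 46 \cdot \frac{1}{25} - \frac{7}{29} = \frac{46}{25} - \frac{7}{29} = \frac{1159}{725} \approx 1.5986$)
$x{\left(L,s \right)} = i \sqrt{6}$ ($x{\left(L,s \right)} = \sqrt{-6} = i \sqrt{6}$)
$\left(\frac{1}{29161} + x{\left(-62,t \right)}\right) \left(y{\left(-96,-91 \right)} - 11538\right) = \left(\frac{1}{29161} + i \sqrt{6}\right) \left(\left(-96 - -91\right) - 11538\right) = \left(\frac{1}{29161} + i \sqrt{6}\right) \left(\left(-96 + 91\right) - 11538\right) = \left(\frac{1}{29161} + i \sqrt{6}\right) \left(-5 - 11538\right) = \left(\frac{1}{29161} + i \sqrt{6}\right) \left(-11543\right) = - \frac{11543}{29161} - 11543 i \sqrt{6}$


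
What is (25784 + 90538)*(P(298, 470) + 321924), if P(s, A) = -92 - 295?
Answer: 37401826914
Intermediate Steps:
P(s, A) = -387
(25784 + 90538)*(P(298, 470) + 321924) = (25784 + 90538)*(-387 + 321924) = 116322*321537 = 37401826914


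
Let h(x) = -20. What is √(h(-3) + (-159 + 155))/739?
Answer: 2*I*√6/739 ≈ 0.0066292*I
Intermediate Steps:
√(h(-3) + (-159 + 155))/739 = √(-20 + (-159 + 155))/739 = √(-20 - 4)*(1/739) = √(-24)*(1/739) = (2*I*√6)*(1/739) = 2*I*√6/739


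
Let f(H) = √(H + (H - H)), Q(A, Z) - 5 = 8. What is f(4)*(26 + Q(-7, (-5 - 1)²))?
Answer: 78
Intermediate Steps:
Q(A, Z) = 13 (Q(A, Z) = 5 + 8 = 13)
f(H) = √H (f(H) = √(H + 0) = √H)
f(4)*(26 + Q(-7, (-5 - 1)²)) = √4*(26 + 13) = 2*39 = 78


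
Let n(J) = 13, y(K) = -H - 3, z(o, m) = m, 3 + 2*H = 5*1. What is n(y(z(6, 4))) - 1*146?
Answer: -133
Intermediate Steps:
H = 1 (H = -3/2 + (5*1)/2 = -3/2 + (1/2)*5 = -3/2 + 5/2 = 1)
y(K) = -4 (y(K) = -1*1 - 3 = -1 - 3 = -4)
n(y(z(6, 4))) - 1*146 = 13 - 1*146 = 13 - 146 = -133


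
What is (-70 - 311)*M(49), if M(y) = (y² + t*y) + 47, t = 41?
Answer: -1698117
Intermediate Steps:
M(y) = 47 + y² + 41*y (M(y) = (y² + 41*y) + 47 = 47 + y² + 41*y)
(-70 - 311)*M(49) = (-70 - 311)*(47 + 49² + 41*49) = -381*(47 + 2401 + 2009) = -381*4457 = -1698117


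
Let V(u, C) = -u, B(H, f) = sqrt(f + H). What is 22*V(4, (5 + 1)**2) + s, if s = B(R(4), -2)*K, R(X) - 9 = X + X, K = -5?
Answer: -88 - 5*sqrt(15) ≈ -107.36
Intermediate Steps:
R(X) = 9 + 2*X (R(X) = 9 + (X + X) = 9 + 2*X)
B(H, f) = sqrt(H + f)
s = -5*sqrt(15) (s = sqrt((9 + 2*4) - 2)*(-5) = sqrt((9 + 8) - 2)*(-5) = sqrt(17 - 2)*(-5) = sqrt(15)*(-5) = -5*sqrt(15) ≈ -19.365)
22*V(4, (5 + 1)**2) + s = 22*(-1*4) - 5*sqrt(15) = 22*(-4) - 5*sqrt(15) = -88 - 5*sqrt(15)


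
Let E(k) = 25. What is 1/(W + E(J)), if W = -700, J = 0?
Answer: -1/675 ≈ -0.0014815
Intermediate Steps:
1/(W + E(J)) = 1/(-700 + 25) = 1/(-675) = -1/675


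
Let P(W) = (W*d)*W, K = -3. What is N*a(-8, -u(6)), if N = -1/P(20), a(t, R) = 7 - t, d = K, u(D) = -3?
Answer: 1/80 ≈ 0.012500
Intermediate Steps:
d = -3
P(W) = -3*W² (P(W) = (W*(-3))*W = (-3*W)*W = -3*W²)
N = 1/1200 (N = -1/((-3*20²)) = -1/((-3*400)) = -1/(-1200) = -1*(-1/1200) = 1/1200 ≈ 0.00083333)
N*a(-8, -u(6)) = (7 - 1*(-8))/1200 = (7 + 8)/1200 = (1/1200)*15 = 1/80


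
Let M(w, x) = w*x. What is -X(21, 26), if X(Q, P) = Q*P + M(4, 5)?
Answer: -566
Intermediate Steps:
X(Q, P) = 20 + P*Q (X(Q, P) = Q*P + 4*5 = P*Q + 20 = 20 + P*Q)
-X(21, 26) = -(20 + 26*21) = -(20 + 546) = -1*566 = -566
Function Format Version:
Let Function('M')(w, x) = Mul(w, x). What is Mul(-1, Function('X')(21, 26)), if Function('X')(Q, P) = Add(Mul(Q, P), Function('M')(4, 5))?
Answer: -566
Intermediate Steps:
Function('X')(Q, P) = Add(20, Mul(P, Q)) (Function('X')(Q, P) = Add(Mul(Q, P), Mul(4, 5)) = Add(Mul(P, Q), 20) = Add(20, Mul(P, Q)))
Mul(-1, Function('X')(21, 26)) = Mul(-1, Add(20, Mul(26, 21))) = Mul(-1, Add(20, 546)) = Mul(-1, 566) = -566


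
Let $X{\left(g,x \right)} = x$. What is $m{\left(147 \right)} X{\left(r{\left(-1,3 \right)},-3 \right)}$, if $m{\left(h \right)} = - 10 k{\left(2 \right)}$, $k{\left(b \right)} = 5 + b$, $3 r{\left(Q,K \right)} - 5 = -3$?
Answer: $210$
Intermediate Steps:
$r{\left(Q,K \right)} = \frac{2}{3}$ ($r{\left(Q,K \right)} = \frac{5}{3} + \frac{1}{3} \left(-3\right) = \frac{5}{3} - 1 = \frac{2}{3}$)
$m{\left(h \right)} = -70$ ($m{\left(h \right)} = - 10 \left(5 + 2\right) = \left(-10\right) 7 = -70$)
$m{\left(147 \right)} X{\left(r{\left(-1,3 \right)},-3 \right)} = \left(-70\right) \left(-3\right) = 210$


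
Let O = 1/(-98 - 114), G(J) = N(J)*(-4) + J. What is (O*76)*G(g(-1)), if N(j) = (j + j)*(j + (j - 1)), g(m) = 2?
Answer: 874/53 ≈ 16.491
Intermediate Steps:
N(j) = 2*j*(-1 + 2*j) (N(j) = (2*j)*(j + (-1 + j)) = (2*j)*(-1 + 2*j) = 2*j*(-1 + 2*j))
G(J) = J - 8*J*(-1 + 2*J) (G(J) = (2*J*(-1 + 2*J))*(-4) + J = -8*J*(-1 + 2*J) + J = J - 8*J*(-1 + 2*J))
O = -1/212 (O = 1/(-212) = -1/212 ≈ -0.0047170)
(O*76)*G(g(-1)) = (-1/212*76)*(2*(9 - 16*2)) = -38*(9 - 32)/53 = -38*(-23)/53 = -19/53*(-46) = 874/53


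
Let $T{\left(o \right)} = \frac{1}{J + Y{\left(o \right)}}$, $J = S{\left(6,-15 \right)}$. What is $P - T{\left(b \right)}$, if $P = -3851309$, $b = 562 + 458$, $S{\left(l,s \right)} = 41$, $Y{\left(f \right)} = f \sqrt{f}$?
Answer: $- \frac{4087033447221530}{1061206319} - \frac{2040 \sqrt{255}}{1061206319} \approx -3.8513 \cdot 10^{6}$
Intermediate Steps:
$Y{\left(f \right)} = f^{\frac{3}{2}}$
$b = 1020$
$J = 41$
$T{\left(o \right)} = \frac{1}{41 + o^{\frac{3}{2}}}$
$P - T{\left(b \right)} = -3851309 - \frac{1}{41 + 1020^{\frac{3}{2}}} = -3851309 - \frac{1}{41 + 2040 \sqrt{255}}$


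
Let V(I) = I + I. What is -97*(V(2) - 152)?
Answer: 14356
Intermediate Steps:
V(I) = 2*I
-97*(V(2) - 152) = -97*(2*2 - 152) = -97*(4 - 152) = -97*(-148) = 14356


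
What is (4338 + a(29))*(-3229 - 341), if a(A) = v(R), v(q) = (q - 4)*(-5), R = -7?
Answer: -15683010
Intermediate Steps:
v(q) = 20 - 5*q (v(q) = (-4 + q)*(-5) = 20 - 5*q)
a(A) = 55 (a(A) = 20 - 5*(-7) = 20 + 35 = 55)
(4338 + a(29))*(-3229 - 341) = (4338 + 55)*(-3229 - 341) = 4393*(-3570) = -15683010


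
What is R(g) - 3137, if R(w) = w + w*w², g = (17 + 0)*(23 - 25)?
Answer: -42475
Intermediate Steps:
g = -34 (g = 17*(-2) = -34)
R(w) = w + w³
R(g) - 3137 = (-34 + (-34)³) - 3137 = (-34 - 39304) - 3137 = -39338 - 3137 = -42475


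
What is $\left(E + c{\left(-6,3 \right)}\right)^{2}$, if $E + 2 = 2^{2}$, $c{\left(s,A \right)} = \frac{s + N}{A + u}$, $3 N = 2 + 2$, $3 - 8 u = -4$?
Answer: $\frac{5476}{8649} \approx 0.63314$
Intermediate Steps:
$u = \frac{7}{8}$ ($u = \frac{3}{8} - - \frac{1}{2} = \frac{3}{8} + \frac{1}{2} = \frac{7}{8} \approx 0.875$)
$N = \frac{4}{3}$ ($N = \frac{2 + 2}{3} = \frac{1}{3} \cdot 4 = \frac{4}{3} \approx 1.3333$)
$c{\left(s,A \right)} = \frac{\frac{4}{3} + s}{\frac{7}{8} + A}$ ($c{\left(s,A \right)} = \frac{s + \frac{4}{3}}{A + \frac{7}{8}} = \frac{\frac{4}{3} + s}{\frac{7}{8} + A}$)
$E = 2$ ($E = -2 + 2^{2} = -2 + 4 = 2$)
$\left(E + c{\left(-6,3 \right)}\right)^{2} = \left(2 + \frac{8 \left(4 + 3 \left(-6\right)\right)}{3 \left(7 + 8 \cdot 3\right)}\right)^{2} = \left(2 + \frac{8 \left(4 - 18\right)}{3 \left(7 + 24\right)}\right)^{2} = \left(2 + \frac{8}{3} \cdot \frac{1}{31} \left(-14\right)\right)^{2} = \left(2 - \frac{112}{93}\right)^{2} = \left(\frac{74}{93}\right)^{2} = \frac{5476}{8649}$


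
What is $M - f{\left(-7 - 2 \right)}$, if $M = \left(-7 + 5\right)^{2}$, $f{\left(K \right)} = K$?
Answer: $13$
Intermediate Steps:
$M = 4$ ($M = \left(-2\right)^{2} = 4$)
$M - f{\left(-7 - 2 \right)} = 4 - \left(-7 - 2\right) = 4 - -9 = 4 + 9 = 13$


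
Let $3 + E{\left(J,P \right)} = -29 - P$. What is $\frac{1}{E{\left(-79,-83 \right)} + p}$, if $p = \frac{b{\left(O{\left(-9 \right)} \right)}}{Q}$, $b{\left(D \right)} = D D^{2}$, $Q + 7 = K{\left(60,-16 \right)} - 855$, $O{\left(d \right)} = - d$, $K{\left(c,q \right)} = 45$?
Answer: $\frac{817}{40938} \approx 0.019957$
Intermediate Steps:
$Q = -817$ ($Q = -7 + \left(45 - 855\right) = -7 - 810 = -817$)
$b{\left(D \right)} = D^{3}$
$p = - \frac{729}{817}$ ($p = \frac{\left(\left(-1\right) \left(-9\right)\right)^{3}}{-817} = 9^{3} \left(- \frac{1}{817}\right) = 729 \left(- \frac{1}{817}\right) = - \frac{729}{817} \approx -0.89229$)
$E{\left(J,P \right)} = -32 - P$ ($E{\left(J,P \right)} = -3 - \left(29 + P\right) = -32 - P$)
$\frac{1}{E{\left(-79,-83 \right)} + p} = \frac{1}{\left(-32 - -83\right) - \frac{729}{817}} = \frac{1}{\left(-32 + 83\right) - \frac{729}{817}} = \frac{1}{51 - \frac{729}{817}} = \frac{1}{\frac{40938}{817}} = \frac{817}{40938}$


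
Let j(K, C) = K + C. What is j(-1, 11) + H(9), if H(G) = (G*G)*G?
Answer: 739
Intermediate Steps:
H(G) = G³ (H(G) = G²*G = G³)
j(K, C) = C + K
j(-1, 11) + H(9) = (11 - 1) + 9³ = 10 + 729 = 739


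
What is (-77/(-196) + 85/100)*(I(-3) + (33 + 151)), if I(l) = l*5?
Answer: 14703/70 ≈ 210.04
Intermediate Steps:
I(l) = 5*l
(-77/(-196) + 85/100)*(I(-3) + (33 + 151)) = (-77/(-196) + 85/100)*(5*(-3) + (33 + 151)) = (-77*(-1/196) + 85*(1/100))*(-15 + 184) = (11/28 + 17/20)*169 = (87/70)*169 = 14703/70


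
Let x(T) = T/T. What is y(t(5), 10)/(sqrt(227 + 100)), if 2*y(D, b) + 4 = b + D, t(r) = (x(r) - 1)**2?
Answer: sqrt(327)/109 ≈ 0.16590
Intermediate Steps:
x(T) = 1
t(r) = 0 (t(r) = (1 - 1)**2 = 0**2 = 0)
y(D, b) = -2 + D/2 + b/2 (y(D, b) = -2 + (b + D)/2 = -2 + (D + b)/2 = -2 + (D/2 + b/2) = -2 + D/2 + b/2)
y(t(5), 10)/(sqrt(227 + 100)) = (-2 + (1/2)*0 + (1/2)*10)/(sqrt(227 + 100)) = (-2 + 0 + 5)/(sqrt(327)) = 3*(sqrt(327)/327) = sqrt(327)/109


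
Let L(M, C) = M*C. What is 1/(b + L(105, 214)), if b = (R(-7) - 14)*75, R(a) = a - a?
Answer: 1/21420 ≈ 4.6685e-5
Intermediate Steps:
R(a) = 0
L(M, C) = C*M
b = -1050 (b = (0 - 14)*75 = -14*75 = -1050)
1/(b + L(105, 214)) = 1/(-1050 + 214*105) = 1/(-1050 + 22470) = 1/21420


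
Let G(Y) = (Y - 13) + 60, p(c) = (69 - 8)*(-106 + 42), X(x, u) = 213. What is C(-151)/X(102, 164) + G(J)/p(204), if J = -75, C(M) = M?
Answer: -145885/207888 ≈ -0.70175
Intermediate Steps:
p(c) = -3904 (p(c) = 61*(-64) = -3904)
G(Y) = 47 + Y (G(Y) = (-13 + Y) + 60 = 47 + Y)
C(-151)/X(102, 164) + G(J)/p(204) = -151/213 + (47 - 75)/(-3904) = -151*1/213 - 28*(-1/3904) = -151/213 + 7/976 = -145885/207888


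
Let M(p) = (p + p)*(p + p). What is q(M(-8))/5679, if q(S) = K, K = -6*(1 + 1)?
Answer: -4/1893 ≈ -0.0021130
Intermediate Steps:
M(p) = 4*p² (M(p) = (2*p)*(2*p) = 4*p²)
K = -12 (K = -6*2 = -12)
q(S) = -12
q(M(-8))/5679 = -12/5679 = -12*1/5679 = -4/1893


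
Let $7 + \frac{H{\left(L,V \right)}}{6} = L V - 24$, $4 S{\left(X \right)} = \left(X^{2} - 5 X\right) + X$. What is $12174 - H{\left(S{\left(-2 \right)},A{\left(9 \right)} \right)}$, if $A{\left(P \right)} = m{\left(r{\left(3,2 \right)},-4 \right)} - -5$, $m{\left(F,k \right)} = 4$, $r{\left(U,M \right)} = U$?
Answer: $12198$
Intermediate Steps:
$A{\left(P \right)} = 9$ ($A{\left(P \right)} = 4 - -5 = 4 + 5 = 9$)
$S{\left(X \right)} = - X + \frac{X^{2}}{4}$ ($S{\left(X \right)} = \frac{\left(X^{2} - 5 X\right) + X}{4} = \frac{X^{2} - 4 X}{4} = - X + \frac{X^{2}}{4}$)
$H{\left(L,V \right)} = -186 + 6 L V$ ($H{\left(L,V \right)} = -42 + 6 \left(L V - 24\right) = -42 + 6 \left(-24 + L V\right) = -42 + \left(-144 + 6 L V\right) = -186 + 6 L V$)
$12174 - H{\left(S{\left(-2 \right)},A{\left(9 \right)} \right)} = 12174 - \left(-186 + 6 \cdot \frac{1}{4} \left(-2\right) \left(-4 - 2\right) 9\right) = 12174 - \left(-186 + 6 \cdot \frac{1}{4} \left(-2\right) \left(-6\right) 9\right) = 12174 - \left(-186 + 6 \cdot 3 \cdot 9\right) = 12174 - \left(-186 + 162\right) = 12174 - -24 = 12174 + 24 = 12198$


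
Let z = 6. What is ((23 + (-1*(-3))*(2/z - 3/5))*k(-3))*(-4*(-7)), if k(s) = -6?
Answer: -18648/5 ≈ -3729.6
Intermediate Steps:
((23 + (-1*(-3))*(2/z - 3/5))*k(-3))*(-4*(-7)) = ((23 + (-1*(-3))*(2/6 - 3/5))*(-6))*(-4*(-7)) = ((23 + 3*(2*(⅙) - 3*⅕))*(-6))*28 = ((23 + 3*(⅓ - ⅗))*(-6))*28 = ((23 + 3*(-4/15))*(-6))*28 = ((23 - ⅘)*(-6))*28 = ((111/5)*(-6))*28 = -666/5*28 = -18648/5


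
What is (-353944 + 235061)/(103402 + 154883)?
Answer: -118883/258285 ≈ -0.46028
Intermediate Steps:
(-353944 + 235061)/(103402 + 154883) = -118883/258285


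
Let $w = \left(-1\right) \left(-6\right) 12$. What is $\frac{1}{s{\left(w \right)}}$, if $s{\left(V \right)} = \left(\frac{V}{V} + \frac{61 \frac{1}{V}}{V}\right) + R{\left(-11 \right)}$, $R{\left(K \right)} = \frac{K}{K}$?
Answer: $\frac{5184}{10429} \approx 0.49708$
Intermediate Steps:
$R{\left(K \right)} = 1$
$w = 72$ ($w = 6 \cdot 12 = 72$)
$s{\left(V \right)} = 2 + \frac{61}{V^{2}}$ ($s{\left(V \right)} = \left(\frac{V}{V} + \frac{61 \frac{1}{V}}{V}\right) + 1 = \left(1 + \frac{61}{V^{2}}\right) + 1 = 2 + \frac{61}{V^{2}}$)
$\frac{1}{s{\left(w \right)}} = \frac{1}{2 + \frac{61}{5184}} = \frac{1}{\frac{10429}{5184}} = \frac{5184}{10429}$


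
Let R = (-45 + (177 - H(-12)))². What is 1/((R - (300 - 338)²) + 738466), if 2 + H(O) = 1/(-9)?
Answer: 81/61155631 ≈ 1.3245e-6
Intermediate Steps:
H(O) = -19/9 (H(O) = -2 + 1/(-9) = -2 - ⅑ = -19/9)
R = 1456849/81 (R = (-45 + (177 - 1*(-19/9)))² = (-45 + (177 + 19/9))² = (-45 + 1612/9)² = (1207/9)² = 1456849/81 ≈ 17986.)
1/((R - (300 - 338)²) + 738466) = 1/((1456849/81 - (300 - 338)²) + 738466) = 1/((1456849/81 - 1*(-38)²) + 738466) = 1/((1456849/81 - 1*1444) + 738466) = 1/((1456849/81 - 1444) + 738466) = 1/(1339885/81 + 738466) = 1/(61155631/81) = 81/61155631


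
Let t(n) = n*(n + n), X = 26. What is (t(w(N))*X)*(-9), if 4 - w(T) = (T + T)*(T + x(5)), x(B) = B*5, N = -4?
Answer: -13845312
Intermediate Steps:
x(B) = 5*B
w(T) = 4 - 2*T*(25 + T) (w(T) = 4 - (T + T)*(T + 5*5) = 4 - 2*T*(T + 25) = 4 - 2*T*(25 + T))
t(n) = 2*n**2 (t(n) = n*(2*n) = 2*n**2)
(t(w(N))*X)*(-9) = ((2*(4 - 50*(-4) - 2*(-4)**2)**2)*26)*(-9) = ((2*(4 + 200 - 2*16)**2)*26)*(-9) = ((2*(4 + 200 - 32)**2)*26)*(-9) = ((2*172**2)*26)*(-9) = ((2*29584)*26)*(-9) = (59168*26)*(-9) = 1538368*(-9) = -13845312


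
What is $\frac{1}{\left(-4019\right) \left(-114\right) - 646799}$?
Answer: $- \frac{1}{188633} \approx -5.3013 \cdot 10^{-6}$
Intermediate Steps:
$\frac{1}{\left(-4019\right) \left(-114\right) - 646799} = \frac{1}{458166 - 646799} = \frac{1}{-188633} = - \frac{1}{188633}$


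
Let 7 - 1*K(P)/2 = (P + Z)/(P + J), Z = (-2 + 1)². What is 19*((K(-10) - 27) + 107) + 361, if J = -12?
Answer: 23446/11 ≈ 2131.5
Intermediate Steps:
Z = 1 (Z = (-1)² = 1)
K(P) = 14 - 2*(1 + P)/(-12 + P) (K(P) = 14 - 2*(P + 1)/(P - 12) = 14 - 2*(1 + P)/(-12 + P))
19*((K(-10) - 27) + 107) + 361 = 19*((2*(-85 + 6*(-10))/(-12 - 10) - 27) + 107) + 361 = 19*((2*(-85 - 60)/(-22) - 27) + 107) + 361 = 19*((2*(-1/22)*(-145) - 27) + 107) + 361 = 19*((145/11 - 27) + 107) + 361 = 19*(-152/11 + 107) + 361 = 19*(1025/11) + 361 = 19475/11 + 361 = 23446/11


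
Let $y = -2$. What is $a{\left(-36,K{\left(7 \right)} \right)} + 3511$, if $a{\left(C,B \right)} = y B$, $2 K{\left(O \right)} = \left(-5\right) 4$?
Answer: $3531$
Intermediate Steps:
$K{\left(O \right)} = -10$ ($K{\left(O \right)} = \frac{\left(-5\right) 4}{2} = \frac{1}{2} \left(-20\right) = -10$)
$a{\left(C,B \right)} = - 2 B$
$a{\left(-36,K{\left(7 \right)} \right)} + 3511 = \left(-2\right) \left(-10\right) + 3511 = 20 + 3511 = 3531$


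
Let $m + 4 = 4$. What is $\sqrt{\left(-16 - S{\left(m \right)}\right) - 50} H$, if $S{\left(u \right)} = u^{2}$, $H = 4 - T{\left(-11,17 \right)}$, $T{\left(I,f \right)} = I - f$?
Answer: $32 i \sqrt{66} \approx 259.97 i$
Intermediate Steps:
$m = 0$ ($m = -4 + 4 = 0$)
$H = 32$ ($H = 4 - \left(-11 - 17\right) = 4 - -28 = 4 + 28 = 32$)
$\sqrt{\left(-16 - S{\left(m \right)}\right) - 50} H = \sqrt{\left(-16 - 0^{2}\right) - 50} \cdot 32 = \sqrt{\left(-16 - 0\right) - 50} \cdot 32 = \sqrt{\left(-16 + 0\right) - 50} \cdot 32 = \sqrt{-16 - 50} \cdot 32 = \sqrt{-66} \cdot 32 = i \sqrt{66} \cdot 32 = 32 i \sqrt{66}$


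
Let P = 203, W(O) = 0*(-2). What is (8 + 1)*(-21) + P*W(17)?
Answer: -189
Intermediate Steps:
W(O) = 0
(8 + 1)*(-21) + P*W(17) = (8 + 1)*(-21) + 203*0 = 9*(-21) + 0 = -189 + 0 = -189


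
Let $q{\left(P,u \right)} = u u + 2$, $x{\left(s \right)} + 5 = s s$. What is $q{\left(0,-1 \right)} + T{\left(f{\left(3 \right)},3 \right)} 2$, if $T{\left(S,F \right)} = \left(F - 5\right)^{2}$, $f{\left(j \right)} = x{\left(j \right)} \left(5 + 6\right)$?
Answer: $11$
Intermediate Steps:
$x{\left(s \right)} = -5 + s^{2}$ ($x{\left(s \right)} = -5 + s s = -5 + s^{2}$)
$q{\left(P,u \right)} = 2 + u^{2}$ ($q{\left(P,u \right)} = u^{2} + 2 = 2 + u^{2}$)
$f{\left(j \right)} = -55 + 11 j^{2}$ ($f{\left(j \right)} = \left(-5 + j^{2}\right) \left(5 + 6\right) = \left(-5 + j^{2}\right) 11 = -55 + 11 j^{2}$)
$T{\left(S,F \right)} = \left(-5 + F\right)^{2}$
$q{\left(0,-1 \right)} + T{\left(f{\left(3 \right)},3 \right)} 2 = \left(2 + \left(-1\right)^{2}\right) + \left(-5 + 3\right)^{2} \cdot 2 = \left(2 + 1\right) + \left(-2\right)^{2} \cdot 2 = 3 + 4 \cdot 2 = 3 + 8 = 11$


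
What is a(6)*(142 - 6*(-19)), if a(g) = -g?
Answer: -1536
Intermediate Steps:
a(6)*(142 - 6*(-19)) = (-1*6)*(142 - 6*(-19)) = -6*(142 + 114) = -6*256 = -1536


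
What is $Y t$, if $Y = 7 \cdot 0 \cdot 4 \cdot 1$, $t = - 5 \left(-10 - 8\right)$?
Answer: $0$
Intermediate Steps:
$t = 90$ ($t = \left(-5\right) \left(-18\right) = 90$)
$Y = 0$ ($Y = 0 \cdot 4 = 0$)
$Y t = 0 \cdot 90 = 0$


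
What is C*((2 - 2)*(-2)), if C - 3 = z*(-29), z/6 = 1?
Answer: 0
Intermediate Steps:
z = 6 (z = 6*1 = 6)
C = -171 (C = 3 + 6*(-29) = 3 - 174 = -171)
C*((2 - 2)*(-2)) = -171*(2 - 2)*(-2) = -0*(-2) = -171*0 = 0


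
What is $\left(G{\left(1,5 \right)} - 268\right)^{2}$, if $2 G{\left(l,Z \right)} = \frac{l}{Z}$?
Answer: $\frac{7177041}{100} \approx 71770.0$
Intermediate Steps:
$G{\left(l,Z \right)} = \frac{l}{2 Z}$ ($G{\left(l,Z \right)} = \frac{l \frac{1}{Z}}{2} = \frac{l}{2 Z}$)
$\left(G{\left(1,5 \right)} - 268\right)^{2} = \left(\frac{1}{2} \cdot 1 \cdot \frac{1}{5} - 268\right)^{2} = \left(\frac{1}{10} - 268\right)^{2} = \left(- \frac{2679}{10}\right)^{2} = \frac{7177041}{100}$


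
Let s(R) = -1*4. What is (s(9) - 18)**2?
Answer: 484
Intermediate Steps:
s(R) = -4
(s(9) - 18)**2 = (-4 - 18)**2 = (-22)**2 = 484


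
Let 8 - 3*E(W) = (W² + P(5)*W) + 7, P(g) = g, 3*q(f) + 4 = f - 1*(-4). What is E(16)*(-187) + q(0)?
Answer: 62645/3 ≈ 20882.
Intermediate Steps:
q(f) = f/3 (q(f) = -4/3 + (f - 1*(-4))/3 = -4/3 + (f + 4)/3 = -4/3 + (4 + f)/3 = -4/3 + (4/3 + f/3) = f/3)
E(W) = ⅓ - 5*W/3 - W²/3 (E(W) = 8/3 - ((W² + 5*W) + 7)/3 = 8/3 - (7 + W² + 5*W)/3 = 8/3 + (-7/3 - 5*W/3 - W²/3) = ⅓ - 5*W/3 - W²/3)
E(16)*(-187) + q(0) = (⅓ - 5/3*16 - ⅓*16²)*(-187) + (⅓)*0 = (⅓ - 80/3 - ⅓*256)*(-187) + 0 = (⅓ - 80/3 - 256/3)*(-187) + 0 = -335/3*(-187) + 0 = 62645/3 + 0 = 62645/3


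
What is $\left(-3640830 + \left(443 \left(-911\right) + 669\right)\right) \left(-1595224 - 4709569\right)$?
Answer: $25494905817062$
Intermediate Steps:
$\left(-3640830 + \left(443 \left(-911\right) + 669\right)\right) \left(-1595224 - 4709569\right) = \left(-3640830 + \left(-403573 + 669\right)\right) \left(-6304793\right) = \left(-3640830 - 402904\right) \left(-6304793\right) = \left(-4043734\right) \left(-6304793\right) = 25494905817062$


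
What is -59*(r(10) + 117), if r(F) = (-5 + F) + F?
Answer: -7788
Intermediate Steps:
r(F) = -5 + 2*F
-59*(r(10) + 117) = -59*((-5 + 2*10) + 117) = -59*((-5 + 20) + 117) = -59*(15 + 117) = -59*132 = -7788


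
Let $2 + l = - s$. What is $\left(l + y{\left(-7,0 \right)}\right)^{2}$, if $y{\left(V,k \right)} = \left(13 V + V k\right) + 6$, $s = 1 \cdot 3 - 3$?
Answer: $7569$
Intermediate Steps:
$s = 0$ ($s = 3 - 3 = 0$)
$y{\left(V,k \right)} = 6 + 13 V + V k$
$l = -2$ ($l = -2 - 0 = -2 + 0 = -2$)
$\left(l + y{\left(-7,0 \right)}\right)^{2} = \left(-2 + \left(6 + 13 \left(-7\right) - 0\right)\right)^{2} = \left(-2 + \left(6 - 91 + 0\right)\right)^{2} = \left(-2 - 85\right)^{2} = \left(-87\right)^{2} = 7569$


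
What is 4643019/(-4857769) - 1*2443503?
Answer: -11869977767826/4857769 ≈ -2.4435e+6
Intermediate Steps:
4643019/(-4857769) - 1*2443503 = 4643019*(-1/4857769) - 2443503 = -4643019/4857769 - 2443503 = -11869977767826/4857769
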